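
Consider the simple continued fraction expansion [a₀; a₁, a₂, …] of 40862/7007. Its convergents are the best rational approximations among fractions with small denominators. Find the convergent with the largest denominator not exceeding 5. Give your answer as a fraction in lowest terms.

a_0 = 5: 5/1  (≤ bound)
a_1 = 1: 6/1  (≤ bound)
a_2 = 4: 29/5  (≤ bound)
a_3 = 1: 35/6  (> 5, stop)

29/5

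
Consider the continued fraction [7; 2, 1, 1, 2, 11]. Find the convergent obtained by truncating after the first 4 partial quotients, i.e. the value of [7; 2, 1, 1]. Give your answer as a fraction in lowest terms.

37/5

Start with 1.
1 + 1/(1/1) = 1 + 1/1 = 2/1
2 + 1/(2/1) = 2 + 1/2 = 5/2
7 + 1/(5/2) = 7 + 2/5 = 37/5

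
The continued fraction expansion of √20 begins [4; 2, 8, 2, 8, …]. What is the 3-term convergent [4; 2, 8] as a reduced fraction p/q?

76/17

Work from the innermost term outward:
Start with 8.
2 + 1/(8/1) = 2 + 1/8 = 17/8
4 + 1/(17/8) = 4 + 8/17 = 76/17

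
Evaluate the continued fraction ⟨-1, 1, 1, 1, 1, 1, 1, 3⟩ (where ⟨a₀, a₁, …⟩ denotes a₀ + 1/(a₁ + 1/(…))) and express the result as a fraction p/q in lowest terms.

-18/47

a_0 = -1: -1/1
a_1 = 1: 0/1
a_2 = 1: -1/2
a_3 = 1: -1/3
a_4 = 1: -2/5
a_5 = 1: -3/8
a_6 = 1: -5/13
a_7 = 3: -18/47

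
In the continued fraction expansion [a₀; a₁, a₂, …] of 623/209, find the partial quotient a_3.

⌊623/209⌋ = 2, remainder 205
⌊209/205⌋ = 1, remainder 4
⌊205/4⌋ = 51, remainder 1
⌊4/1⌋ = 4, remainder 0

4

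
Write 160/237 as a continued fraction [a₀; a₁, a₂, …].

[0; 1, 2, 12, 1, 5]

⌊160/237⌋ = 0, remainder 160
⌊237/160⌋ = 1, remainder 77
⌊160/77⌋ = 2, remainder 6
⌊77/6⌋ = 12, remainder 5
⌊6/5⌋ = 1, remainder 1
⌊5/1⌋ = 5, remainder 0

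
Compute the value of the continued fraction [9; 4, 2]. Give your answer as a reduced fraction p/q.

Start with 2.
4 + 1/(2/1) = 4 + 1/2 = 9/2
9 + 1/(9/2) = 9 + 2/9 = 83/9

83/9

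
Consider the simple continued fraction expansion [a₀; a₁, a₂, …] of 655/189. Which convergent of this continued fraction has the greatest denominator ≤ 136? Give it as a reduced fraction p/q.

201/58

List convergents until the denominator exceeds the bound:
a_0 = 3: 3/1  (≤ bound)
a_1 = 2: 7/2  (≤ bound)
a_2 = 6: 45/13  (≤ bound)
a_3 = 1: 52/15  (≤ bound)
a_4 = 3: 201/58  (≤ bound)
a_5 = 3: 655/189  (> 136, stop)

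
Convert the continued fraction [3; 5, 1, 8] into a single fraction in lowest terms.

Start with 8.
1 + 1/(8/1) = 1 + 1/8 = 9/8
5 + 1/(9/8) = 5 + 8/9 = 53/9
3 + 1/(53/9) = 3 + 9/53 = 168/53

168/53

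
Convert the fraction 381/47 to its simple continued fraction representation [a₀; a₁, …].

⌊381/47⌋ = 8, remainder 5
⌊47/5⌋ = 9, remainder 2
⌊5/2⌋ = 2, remainder 1
⌊2/1⌋ = 2, remainder 0

[8; 9, 2, 2]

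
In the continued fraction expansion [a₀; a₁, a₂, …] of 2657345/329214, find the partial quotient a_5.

Repeatedly divide and take the remainder:
2657345 = 8·329214 + 23633, so a_0 = 8
329214 = 13·23633 + 21985, so a_1 = 13
23633 = 1·21985 + 1648, so a_2 = 1
21985 = 13·1648 + 561, so a_3 = 13
1648 = 2·561 + 526, so a_4 = 2
561 = 1·526 + 35, so a_5 = 1

1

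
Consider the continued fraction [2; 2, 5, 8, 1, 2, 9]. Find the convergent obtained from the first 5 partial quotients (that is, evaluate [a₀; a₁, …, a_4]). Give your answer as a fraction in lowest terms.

248/101

a_0 = 2: 2/1
a_1 = 2: 5/2
a_2 = 5: 27/11
a_3 = 8: 221/90
a_4 = 1: 248/101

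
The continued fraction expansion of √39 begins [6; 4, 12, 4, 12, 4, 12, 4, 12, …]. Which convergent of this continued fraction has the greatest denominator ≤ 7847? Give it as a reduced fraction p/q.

15294/2449

a_0 = 6: 6/1  (≤ bound)
a_1 = 4: 25/4  (≤ bound)
a_2 = 12: 306/49  (≤ bound)
a_3 = 4: 1249/200  (≤ bound)
a_4 = 12: 15294/2449  (≤ bound)
a_5 = 4: 62425/9996  (> 7847, stop)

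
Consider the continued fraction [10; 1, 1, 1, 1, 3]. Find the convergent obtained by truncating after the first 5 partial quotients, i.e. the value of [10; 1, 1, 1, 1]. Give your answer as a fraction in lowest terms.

Start with 1.
1 + 1/(1/1) = 1 + 1/1 = 2/1
1 + 1/(2/1) = 1 + 1/2 = 3/2
1 + 1/(3/2) = 1 + 2/3 = 5/3
10 + 1/(5/3) = 10 + 3/5 = 53/5

53/5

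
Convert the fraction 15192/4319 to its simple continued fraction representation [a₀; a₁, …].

⌊15192/4319⌋ = 3, remainder 2235
⌊4319/2235⌋ = 1, remainder 2084
⌊2235/2084⌋ = 1, remainder 151
⌊2084/151⌋ = 13, remainder 121
⌊151/121⌋ = 1, remainder 30
⌊121/30⌋ = 4, remainder 1
⌊30/1⌋ = 30, remainder 0

[3; 1, 1, 13, 1, 4, 30]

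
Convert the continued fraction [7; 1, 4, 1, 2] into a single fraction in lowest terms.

Build up convergents one term at a time:
a_0 = 7: 7/1
a_1 = 1: 8/1
a_2 = 4: 39/5
a_3 = 1: 47/6
a_4 = 2: 133/17

133/17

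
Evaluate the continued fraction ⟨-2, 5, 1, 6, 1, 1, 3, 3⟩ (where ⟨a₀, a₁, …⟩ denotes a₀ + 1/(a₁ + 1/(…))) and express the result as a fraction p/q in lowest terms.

a_0 = -2: -2/1
a_1 = 5: -9/5
a_2 = 1: -11/6
a_3 = 6: -75/41
a_4 = 1: -86/47
a_5 = 1: -161/88
a_6 = 3: -569/311
a_7 = 3: -1868/1021

-1868/1021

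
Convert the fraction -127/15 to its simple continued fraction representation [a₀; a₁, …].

⌊-127/15⌋ = -9, remainder 8
⌊15/8⌋ = 1, remainder 7
⌊8/7⌋ = 1, remainder 1
⌊7/1⌋ = 7, remainder 0

[-9; 1, 1, 7]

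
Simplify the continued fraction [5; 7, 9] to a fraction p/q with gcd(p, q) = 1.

329/64

Build up convergents one term at a time:
a_0 = 5: 5/1
a_1 = 7: 36/7
a_2 = 9: 329/64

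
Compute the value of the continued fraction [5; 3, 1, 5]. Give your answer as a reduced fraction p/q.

Use the convergent recurrence hₖ = aₖ·hₖ₋₁ + hₖ₋₂ (and likewise for the denominators kₖ):
a_0 = 5: 5/1
a_1 = 3: 16/3
a_2 = 1: 21/4
a_3 = 5: 121/23

121/23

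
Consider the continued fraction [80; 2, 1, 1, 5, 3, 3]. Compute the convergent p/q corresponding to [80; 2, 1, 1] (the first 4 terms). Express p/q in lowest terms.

Collapse the nested fraction from the inside out:
Start with 1.
1 + 1/(1/1) = 1 + 1/1 = 2/1
2 + 1/(2/1) = 2 + 1/2 = 5/2
80 + 1/(5/2) = 80 + 2/5 = 402/5

402/5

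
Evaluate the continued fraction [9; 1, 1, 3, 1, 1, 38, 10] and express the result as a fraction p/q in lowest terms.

Start with 10.
38 + 1/(10/1) = 38 + 1/10 = 381/10
1 + 1/(381/10) = 1 + 10/381 = 391/381
1 + 1/(391/381) = 1 + 381/391 = 772/391
3 + 1/(772/391) = 3 + 391/772 = 2707/772
1 + 1/(2707/772) = 1 + 772/2707 = 3479/2707
1 + 1/(3479/2707) = 1 + 2707/3479 = 6186/3479
9 + 1/(6186/3479) = 9 + 3479/6186 = 59153/6186

59153/6186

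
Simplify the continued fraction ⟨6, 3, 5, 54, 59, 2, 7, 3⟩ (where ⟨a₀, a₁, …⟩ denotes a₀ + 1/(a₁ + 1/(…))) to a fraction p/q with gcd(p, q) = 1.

Start with 3.
7 + 1/(3/1) = 7 + 1/3 = 22/3
2 + 1/(22/3) = 2 + 3/22 = 47/22
59 + 1/(47/22) = 59 + 22/47 = 2795/47
54 + 1/(2795/47) = 54 + 47/2795 = 150977/2795
5 + 1/(150977/2795) = 5 + 2795/150977 = 757680/150977
3 + 1/(757680/150977) = 3 + 150977/757680 = 2424017/757680
6 + 1/(2424017/757680) = 6 + 757680/2424017 = 15301782/2424017

15301782/2424017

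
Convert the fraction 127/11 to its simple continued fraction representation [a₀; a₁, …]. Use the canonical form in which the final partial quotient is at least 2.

[11; 1, 1, 5]

Apply division with remainder until the remainder is 0:
⌊127/11⌋ = 11, remainder 6
⌊11/6⌋ = 1, remainder 5
⌊6/5⌋ = 1, remainder 1
⌊5/1⌋ = 5, remainder 0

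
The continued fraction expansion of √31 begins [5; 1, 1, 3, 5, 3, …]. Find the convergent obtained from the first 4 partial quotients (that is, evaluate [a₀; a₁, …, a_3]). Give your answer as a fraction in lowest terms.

39/7

Collapse the nested fraction from the inside out:
Start with 3.
1 + 1/(3/1) = 1 + 1/3 = 4/3
1 + 1/(4/3) = 1 + 3/4 = 7/4
5 + 1/(7/4) = 5 + 4/7 = 39/7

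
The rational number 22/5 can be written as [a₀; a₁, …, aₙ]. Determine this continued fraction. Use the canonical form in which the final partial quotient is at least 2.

Repeatedly divide and take the remainder:
22 = 4·5 + 2, so a_0 = 4
5 = 2·2 + 1, so a_1 = 2
2 = 2·1 + 0, so a_2 = 2

[4; 2, 2]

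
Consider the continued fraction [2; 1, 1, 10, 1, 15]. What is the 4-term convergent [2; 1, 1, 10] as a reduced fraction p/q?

a_0 = 2: 2/1
a_1 = 1: 3/1
a_2 = 1: 5/2
a_3 = 10: 53/21

53/21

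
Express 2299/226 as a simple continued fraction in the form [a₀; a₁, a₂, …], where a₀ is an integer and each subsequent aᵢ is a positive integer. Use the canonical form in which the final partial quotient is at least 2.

[10; 5, 1, 3, 1, 7]

2299 ÷ 226 → quotient 10, remainder 39
226 ÷ 39 → quotient 5, remainder 31
39 ÷ 31 → quotient 1, remainder 8
31 ÷ 8 → quotient 3, remainder 7
8 ÷ 7 → quotient 1, remainder 1
7 ÷ 1 → quotient 7, remainder 0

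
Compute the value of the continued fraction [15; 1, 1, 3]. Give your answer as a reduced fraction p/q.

109/7

Starting at the tail and folding back:
Start with 3.
1 + 1/(3/1) = 1 + 1/3 = 4/3
1 + 1/(4/3) = 1 + 3/4 = 7/4
15 + 1/(7/4) = 15 + 4/7 = 109/7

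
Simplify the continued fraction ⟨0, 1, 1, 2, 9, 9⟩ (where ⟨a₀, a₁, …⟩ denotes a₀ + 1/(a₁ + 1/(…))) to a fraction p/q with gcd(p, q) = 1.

Build up convergents one term at a time:
a_0 = 0: 0/1
a_1 = 1: 1/1
a_2 = 1: 1/2
a_3 = 2: 3/5
a_4 = 9: 28/47
a_5 = 9: 255/428

255/428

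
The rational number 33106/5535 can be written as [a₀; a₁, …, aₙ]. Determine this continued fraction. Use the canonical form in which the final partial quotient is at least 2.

Run the Euclidean algorithm, recording each quotient:
⌊33106/5535⌋ = 5, remainder 5431
⌊5535/5431⌋ = 1, remainder 104
⌊5431/104⌋ = 52, remainder 23
⌊104/23⌋ = 4, remainder 12
⌊23/12⌋ = 1, remainder 11
⌊12/11⌋ = 1, remainder 1
⌊11/1⌋ = 11, remainder 0

[5; 1, 52, 4, 1, 1, 11]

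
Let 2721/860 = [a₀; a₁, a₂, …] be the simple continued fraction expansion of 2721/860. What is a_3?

14

2721 = 3·860 + 141, so a_0 = 3
860 = 6·141 + 14, so a_1 = 6
141 = 10·14 + 1, so a_2 = 10
14 = 14·1 + 0, so a_3 = 14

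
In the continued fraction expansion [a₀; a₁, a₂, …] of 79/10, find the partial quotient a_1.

1

79 ÷ 10 → quotient 7, remainder 9
10 ÷ 9 → quotient 1, remainder 1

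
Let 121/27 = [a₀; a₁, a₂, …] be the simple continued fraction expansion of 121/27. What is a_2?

13

121 = 4·27 + 13, so a_0 = 4
27 = 2·13 + 1, so a_1 = 2
13 = 13·1 + 0, so a_2 = 13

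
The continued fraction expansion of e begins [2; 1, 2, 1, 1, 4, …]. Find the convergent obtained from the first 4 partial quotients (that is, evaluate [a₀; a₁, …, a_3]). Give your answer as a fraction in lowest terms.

Collapse the nested fraction from the inside out:
Start with 1.
2 + 1/(1/1) = 2 + 1/1 = 3/1
1 + 1/(3/1) = 1 + 1/3 = 4/3
2 + 1/(4/3) = 2 + 3/4 = 11/4

11/4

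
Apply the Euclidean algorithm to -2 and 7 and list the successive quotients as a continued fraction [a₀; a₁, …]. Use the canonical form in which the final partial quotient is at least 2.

⌊-2/7⌋ = -1, remainder 5
⌊7/5⌋ = 1, remainder 2
⌊5/2⌋ = 2, remainder 1
⌊2/1⌋ = 2, remainder 0

[-1; 1, 2, 2]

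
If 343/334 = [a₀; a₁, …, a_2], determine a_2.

9

Repeatedly divide and take the remainder:
343 = 1·334 + 9, so a_0 = 1
334 = 37·9 + 1, so a_1 = 37
9 = 9·1 + 0, so a_2 = 9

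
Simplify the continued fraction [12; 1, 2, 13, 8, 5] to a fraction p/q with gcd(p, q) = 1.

Start with 5.
8 + 1/(5/1) = 8 + 1/5 = 41/5
13 + 1/(41/5) = 13 + 5/41 = 538/41
2 + 1/(538/41) = 2 + 41/538 = 1117/538
1 + 1/(1117/538) = 1 + 538/1117 = 1655/1117
12 + 1/(1655/1117) = 12 + 1117/1655 = 20977/1655

20977/1655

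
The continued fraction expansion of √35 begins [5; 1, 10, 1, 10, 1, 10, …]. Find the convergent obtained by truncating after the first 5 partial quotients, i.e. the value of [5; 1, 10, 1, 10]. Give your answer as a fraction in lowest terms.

a_0 = 5: 5/1
a_1 = 1: 6/1
a_2 = 10: 65/11
a_3 = 1: 71/12
a_4 = 10: 775/131

775/131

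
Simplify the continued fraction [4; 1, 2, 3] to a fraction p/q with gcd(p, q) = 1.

47/10

Start with 3.
2 + 1/(3/1) = 2 + 1/3 = 7/3
1 + 1/(7/3) = 1 + 3/7 = 10/7
4 + 1/(10/7) = 4 + 7/10 = 47/10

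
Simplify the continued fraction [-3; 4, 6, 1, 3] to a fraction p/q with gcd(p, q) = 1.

-309/112

Work from the innermost term outward:
Start with 3.
1 + 1/(3/1) = 1 + 1/3 = 4/3
6 + 1/(4/3) = 6 + 3/4 = 27/4
4 + 1/(27/4) = 4 + 4/27 = 112/27
-3 + 1/(112/27) = -3 + 27/112 = -309/112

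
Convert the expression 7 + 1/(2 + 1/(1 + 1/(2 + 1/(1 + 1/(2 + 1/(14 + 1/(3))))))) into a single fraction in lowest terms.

Starting at the tail and folding back:
Start with 3.
14 + 1/(3/1) = 14 + 1/3 = 43/3
2 + 1/(43/3) = 2 + 3/43 = 89/43
1 + 1/(89/43) = 1 + 43/89 = 132/89
2 + 1/(132/89) = 2 + 89/132 = 353/132
1 + 1/(353/132) = 1 + 132/353 = 485/353
2 + 1/(485/353) = 2 + 353/485 = 1323/485
7 + 1/(1323/485) = 7 + 485/1323 = 9746/1323

9746/1323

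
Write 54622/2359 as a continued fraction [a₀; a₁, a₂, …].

⌊54622/2359⌋ = 23, remainder 365
⌊2359/365⌋ = 6, remainder 169
⌊365/169⌋ = 2, remainder 27
⌊169/27⌋ = 6, remainder 7
⌊27/7⌋ = 3, remainder 6
⌊7/6⌋ = 1, remainder 1
⌊6/1⌋ = 6, remainder 0

[23; 6, 2, 6, 3, 1, 6]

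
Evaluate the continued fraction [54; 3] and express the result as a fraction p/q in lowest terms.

163/3

a_0 = 54: 54/1
a_1 = 3: 163/3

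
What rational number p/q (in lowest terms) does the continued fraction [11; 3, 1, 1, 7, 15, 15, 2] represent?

a_0 = 11: 11/1
a_1 = 3: 34/3
a_2 = 1: 45/4
a_3 = 1: 79/7
a_4 = 7: 598/53
a_5 = 15: 9049/802
a_6 = 15: 136333/12083
a_7 = 2: 281715/24968

281715/24968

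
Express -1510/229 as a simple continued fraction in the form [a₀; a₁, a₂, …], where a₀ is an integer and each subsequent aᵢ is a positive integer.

[-7; 2, 2, 6, 7]

-1510 ÷ 229 → quotient -7, remainder 93
229 ÷ 93 → quotient 2, remainder 43
93 ÷ 43 → quotient 2, remainder 7
43 ÷ 7 → quotient 6, remainder 1
7 ÷ 1 → quotient 7, remainder 0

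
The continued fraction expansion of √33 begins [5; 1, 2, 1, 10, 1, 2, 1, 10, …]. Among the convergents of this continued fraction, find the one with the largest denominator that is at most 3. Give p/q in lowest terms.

a_0 = 5: 5/1  (≤ bound)
a_1 = 1: 6/1  (≤ bound)
a_2 = 2: 17/3  (≤ bound)
a_3 = 1: 23/4  (> 3, stop)

17/3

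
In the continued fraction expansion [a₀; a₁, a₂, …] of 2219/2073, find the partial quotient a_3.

⌊2219/2073⌋ = 1, remainder 146
⌊2073/146⌋ = 14, remainder 29
⌊146/29⌋ = 5, remainder 1
⌊29/1⌋ = 29, remainder 0

29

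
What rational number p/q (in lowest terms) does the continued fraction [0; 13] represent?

Start with 13.
0 + 1/(13/1) = 0 + 1/13 = 1/13

1/13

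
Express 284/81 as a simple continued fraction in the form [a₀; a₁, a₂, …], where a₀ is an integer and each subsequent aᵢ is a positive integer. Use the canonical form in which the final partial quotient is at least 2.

[3; 1, 1, 40]

284 = 3·81 + 41, so a_0 = 3
81 = 1·41 + 40, so a_1 = 1
41 = 1·40 + 1, so a_2 = 1
40 = 40·1 + 0, so a_3 = 40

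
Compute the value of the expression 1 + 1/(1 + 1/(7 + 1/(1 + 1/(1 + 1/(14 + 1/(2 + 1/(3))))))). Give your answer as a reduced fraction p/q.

Start with 3.
2 + 1/(3/1) = 2 + 1/3 = 7/3
14 + 1/(7/3) = 14 + 3/7 = 101/7
1 + 1/(101/7) = 1 + 7/101 = 108/101
1 + 1/(108/101) = 1 + 101/108 = 209/108
7 + 1/(209/108) = 7 + 108/209 = 1571/209
1 + 1/(1571/209) = 1 + 209/1571 = 1780/1571
1 + 1/(1780/1571) = 1 + 1571/1780 = 3351/1780

3351/1780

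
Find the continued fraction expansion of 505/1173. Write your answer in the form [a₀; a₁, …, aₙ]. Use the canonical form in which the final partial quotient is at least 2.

[0; 2, 3, 10, 5, 3]

505 ÷ 1173 → quotient 0, remainder 505
1173 ÷ 505 → quotient 2, remainder 163
505 ÷ 163 → quotient 3, remainder 16
163 ÷ 16 → quotient 10, remainder 3
16 ÷ 3 → quotient 5, remainder 1
3 ÷ 1 → quotient 3, remainder 0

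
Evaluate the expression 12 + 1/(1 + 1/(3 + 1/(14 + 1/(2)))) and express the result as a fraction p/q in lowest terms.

1505/118

a_0 = 12: 12/1
a_1 = 1: 13/1
a_2 = 3: 51/4
a_3 = 14: 727/57
a_4 = 2: 1505/118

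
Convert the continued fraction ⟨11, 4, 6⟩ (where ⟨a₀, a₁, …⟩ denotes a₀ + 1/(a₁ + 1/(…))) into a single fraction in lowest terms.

281/25

Start with 6.
4 + 1/(6/1) = 4 + 1/6 = 25/6
11 + 1/(25/6) = 11 + 6/25 = 281/25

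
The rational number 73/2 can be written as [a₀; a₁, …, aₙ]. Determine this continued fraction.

Apply division with remainder until the remainder is 0:
⌊73/2⌋ = 36, remainder 1
⌊2/1⌋ = 2, remainder 0

[36; 2]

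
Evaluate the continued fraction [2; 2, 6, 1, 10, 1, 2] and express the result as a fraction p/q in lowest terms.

Start with 2.
1 + 1/(2/1) = 1 + 1/2 = 3/2
10 + 1/(3/2) = 10 + 2/3 = 32/3
1 + 1/(32/3) = 1 + 3/32 = 35/32
6 + 1/(35/32) = 6 + 32/35 = 242/35
2 + 1/(242/35) = 2 + 35/242 = 519/242
2 + 1/(519/242) = 2 + 242/519 = 1280/519

1280/519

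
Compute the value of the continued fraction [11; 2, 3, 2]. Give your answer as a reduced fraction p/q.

Starting at the tail and folding back:
Start with 2.
3 + 1/(2/1) = 3 + 1/2 = 7/2
2 + 1/(7/2) = 2 + 2/7 = 16/7
11 + 1/(16/7) = 11 + 7/16 = 183/16

183/16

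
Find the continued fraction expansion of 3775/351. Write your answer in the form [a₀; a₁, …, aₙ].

[10; 1, 3, 12, 3, 2]

Run the Euclidean algorithm, recording each quotient:
⌊3775/351⌋ = 10, remainder 265
⌊351/265⌋ = 1, remainder 86
⌊265/86⌋ = 3, remainder 7
⌊86/7⌋ = 12, remainder 2
⌊7/2⌋ = 3, remainder 1
⌊2/1⌋ = 2, remainder 0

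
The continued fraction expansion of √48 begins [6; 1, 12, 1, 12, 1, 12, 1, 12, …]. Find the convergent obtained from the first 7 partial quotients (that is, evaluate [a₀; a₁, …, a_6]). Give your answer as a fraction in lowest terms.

17466/2521

Work from the innermost term outward:
Start with 12.
1 + 1/(12/1) = 1 + 1/12 = 13/12
12 + 1/(13/12) = 12 + 12/13 = 168/13
1 + 1/(168/13) = 1 + 13/168 = 181/168
12 + 1/(181/168) = 12 + 168/181 = 2340/181
1 + 1/(2340/181) = 1 + 181/2340 = 2521/2340
6 + 1/(2521/2340) = 6 + 2340/2521 = 17466/2521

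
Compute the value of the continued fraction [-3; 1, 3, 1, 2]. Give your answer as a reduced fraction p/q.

Start with 2.
1 + 1/(2/1) = 1 + 1/2 = 3/2
3 + 1/(3/2) = 3 + 2/3 = 11/3
1 + 1/(11/3) = 1 + 3/11 = 14/11
-3 + 1/(14/11) = -3 + 11/14 = -31/14

-31/14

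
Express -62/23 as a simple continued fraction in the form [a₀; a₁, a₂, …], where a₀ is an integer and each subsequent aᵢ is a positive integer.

[-3; 3, 3, 2]

Apply division with remainder until the remainder is 0:
-62 = -3·23 + 7, so a_0 = -3
23 = 3·7 + 2, so a_1 = 3
7 = 3·2 + 1, so a_2 = 3
2 = 2·1 + 0, so a_3 = 2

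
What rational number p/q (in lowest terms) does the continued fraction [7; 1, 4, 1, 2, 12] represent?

a_0 = 7: 7/1
a_1 = 1: 8/1
a_2 = 4: 39/5
a_3 = 1: 47/6
a_4 = 2: 133/17
a_5 = 12: 1643/210

1643/210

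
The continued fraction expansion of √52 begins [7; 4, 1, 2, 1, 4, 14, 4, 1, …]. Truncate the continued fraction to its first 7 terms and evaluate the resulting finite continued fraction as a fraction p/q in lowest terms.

Work from the innermost term outward:
Start with 14.
4 + 1/(14/1) = 4 + 1/14 = 57/14
1 + 1/(57/14) = 1 + 14/57 = 71/57
2 + 1/(71/57) = 2 + 57/71 = 199/71
1 + 1/(199/71) = 1 + 71/199 = 270/199
4 + 1/(270/199) = 4 + 199/270 = 1279/270
7 + 1/(1279/270) = 7 + 270/1279 = 9223/1279

9223/1279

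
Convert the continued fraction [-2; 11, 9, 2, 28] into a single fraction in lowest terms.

-11475/6008

Start with 28.
2 + 1/(28/1) = 2 + 1/28 = 57/28
9 + 1/(57/28) = 9 + 28/57 = 541/57
11 + 1/(541/57) = 11 + 57/541 = 6008/541
-2 + 1/(6008/541) = -2 + 541/6008 = -11475/6008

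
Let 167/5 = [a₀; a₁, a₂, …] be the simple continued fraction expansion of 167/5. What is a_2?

167 ÷ 5 → quotient 33, remainder 2
5 ÷ 2 → quotient 2, remainder 1
2 ÷ 1 → quotient 2, remainder 0

2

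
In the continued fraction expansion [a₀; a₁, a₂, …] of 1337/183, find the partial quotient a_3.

1

1337 = 7·183 + 56, so a_0 = 7
183 = 3·56 + 15, so a_1 = 3
56 = 3·15 + 11, so a_2 = 3
15 = 1·11 + 4, so a_3 = 1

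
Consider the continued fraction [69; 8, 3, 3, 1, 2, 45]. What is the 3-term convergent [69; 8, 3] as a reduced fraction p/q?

a_0 = 69: 69/1
a_1 = 8: 553/8
a_2 = 3: 1728/25

1728/25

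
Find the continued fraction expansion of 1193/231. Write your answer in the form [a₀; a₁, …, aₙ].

Run the Euclidean algorithm, recording each quotient:
1193 = 5·231 + 38, so a_0 = 5
231 = 6·38 + 3, so a_1 = 6
38 = 12·3 + 2, so a_2 = 12
3 = 1·2 + 1, so a_3 = 1
2 = 2·1 + 0, so a_4 = 2

[5; 6, 12, 1, 2]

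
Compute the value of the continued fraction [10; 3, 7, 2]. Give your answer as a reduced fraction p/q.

485/47

Build up convergents one term at a time:
a_0 = 10: 10/1
a_1 = 3: 31/3
a_2 = 7: 227/22
a_3 = 2: 485/47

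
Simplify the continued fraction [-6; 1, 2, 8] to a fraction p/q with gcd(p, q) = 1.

Collapse the nested fraction from the inside out:
Start with 8.
2 + 1/(8/1) = 2 + 1/8 = 17/8
1 + 1/(17/8) = 1 + 8/17 = 25/17
-6 + 1/(25/17) = -6 + 17/25 = -133/25

-133/25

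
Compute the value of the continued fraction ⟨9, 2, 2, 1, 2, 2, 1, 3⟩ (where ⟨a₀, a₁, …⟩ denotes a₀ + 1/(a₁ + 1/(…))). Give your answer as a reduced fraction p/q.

2233/237

a_0 = 9: 9/1
a_1 = 2: 19/2
a_2 = 2: 47/5
a_3 = 1: 66/7
a_4 = 2: 179/19
a_5 = 2: 424/45
a_6 = 1: 603/64
a_7 = 3: 2233/237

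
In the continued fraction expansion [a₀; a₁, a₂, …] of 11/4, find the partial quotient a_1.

⌊11/4⌋ = 2, remainder 3
⌊4/3⌋ = 1, remainder 1

1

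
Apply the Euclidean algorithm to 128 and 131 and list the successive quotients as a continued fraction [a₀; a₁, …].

[0; 1, 42, 1, 2]

⌊128/131⌋ = 0, remainder 128
⌊131/128⌋ = 1, remainder 3
⌊128/3⌋ = 42, remainder 2
⌊3/2⌋ = 1, remainder 1
⌊2/1⌋ = 2, remainder 0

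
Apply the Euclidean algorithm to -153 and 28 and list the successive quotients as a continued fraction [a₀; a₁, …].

⌊-153/28⌋ = -6, remainder 15
⌊28/15⌋ = 1, remainder 13
⌊15/13⌋ = 1, remainder 2
⌊13/2⌋ = 6, remainder 1
⌊2/1⌋ = 2, remainder 0

[-6; 1, 1, 6, 2]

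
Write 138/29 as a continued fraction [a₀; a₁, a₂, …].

Apply division with remainder until the remainder is 0:
138 = 4·29 + 22, so a_0 = 4
29 = 1·22 + 7, so a_1 = 1
22 = 3·7 + 1, so a_2 = 3
7 = 7·1 + 0, so a_3 = 7

[4; 1, 3, 7]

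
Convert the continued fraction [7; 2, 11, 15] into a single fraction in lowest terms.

2595/347

a_0 = 7: 7/1
a_1 = 2: 15/2
a_2 = 11: 172/23
a_3 = 15: 2595/347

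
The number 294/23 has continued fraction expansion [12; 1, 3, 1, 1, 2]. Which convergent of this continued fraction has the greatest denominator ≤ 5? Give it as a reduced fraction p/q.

a_0 = 12: 12/1  (≤ bound)
a_1 = 1: 13/1  (≤ bound)
a_2 = 3: 51/4  (≤ bound)
a_3 = 1: 64/5  (≤ bound)
a_4 = 1: 115/9  (> 5, stop)

64/5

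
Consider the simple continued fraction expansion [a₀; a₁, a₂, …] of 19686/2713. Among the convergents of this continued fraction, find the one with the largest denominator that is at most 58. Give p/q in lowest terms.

List convergents until the denominator exceeds the bound:
a_0 = 7: 7/1  (≤ bound)
a_1 = 3: 22/3  (≤ bound)
a_2 = 1: 29/4  (≤ bound)
a_3 = 9: 283/39  (≤ bound)
a_4 = 2: 595/82  (> 58, stop)

283/39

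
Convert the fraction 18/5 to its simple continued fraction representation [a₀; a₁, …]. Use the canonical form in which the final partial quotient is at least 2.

[3; 1, 1, 2]

18 = 3·5 + 3, so a_0 = 3
5 = 1·3 + 2, so a_1 = 1
3 = 1·2 + 1, so a_2 = 1
2 = 2·1 + 0, so a_3 = 2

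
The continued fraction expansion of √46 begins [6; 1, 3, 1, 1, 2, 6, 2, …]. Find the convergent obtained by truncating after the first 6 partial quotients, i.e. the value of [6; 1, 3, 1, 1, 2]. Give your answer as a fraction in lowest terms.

156/23

Compute successive convergents:
a_0 = 6: 6/1
a_1 = 1: 7/1
a_2 = 3: 27/4
a_3 = 1: 34/5
a_4 = 1: 61/9
a_5 = 2: 156/23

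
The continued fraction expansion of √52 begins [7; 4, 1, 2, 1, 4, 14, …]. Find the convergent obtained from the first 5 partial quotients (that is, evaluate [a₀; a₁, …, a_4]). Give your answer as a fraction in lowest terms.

Compute successive convergents:
a_0 = 7: 7/1
a_1 = 4: 29/4
a_2 = 1: 36/5
a_3 = 2: 101/14
a_4 = 1: 137/19

137/19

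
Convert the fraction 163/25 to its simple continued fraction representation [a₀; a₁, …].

163 = 6·25 + 13, so a_0 = 6
25 = 1·13 + 12, so a_1 = 1
13 = 1·12 + 1, so a_2 = 1
12 = 12·1 + 0, so a_3 = 12

[6; 1, 1, 12]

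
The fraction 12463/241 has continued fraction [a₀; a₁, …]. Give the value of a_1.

12463 = 51·241 + 172, so a_0 = 51
241 = 1·172 + 69, so a_1 = 1

1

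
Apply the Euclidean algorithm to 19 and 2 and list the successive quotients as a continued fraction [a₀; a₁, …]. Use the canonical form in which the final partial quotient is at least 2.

Repeatedly divide and take the remainder:
19 = 9·2 + 1, so a_0 = 9
2 = 2·1 + 0, so a_1 = 2

[9; 2]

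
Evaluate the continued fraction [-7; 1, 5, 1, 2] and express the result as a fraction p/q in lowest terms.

Start with 2.
1 + 1/(2/1) = 1 + 1/2 = 3/2
5 + 1/(3/2) = 5 + 2/3 = 17/3
1 + 1/(17/3) = 1 + 3/17 = 20/17
-7 + 1/(20/17) = -7 + 17/20 = -123/20

-123/20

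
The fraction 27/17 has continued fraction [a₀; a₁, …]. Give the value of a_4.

3

27 = 1·17 + 10, so a_0 = 1
17 = 1·10 + 7, so a_1 = 1
10 = 1·7 + 3, so a_2 = 1
7 = 2·3 + 1, so a_3 = 2
3 = 3·1 + 0, so a_4 = 3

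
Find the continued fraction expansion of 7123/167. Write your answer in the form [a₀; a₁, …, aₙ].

⌊7123/167⌋ = 42, remainder 109
⌊167/109⌋ = 1, remainder 58
⌊109/58⌋ = 1, remainder 51
⌊58/51⌋ = 1, remainder 7
⌊51/7⌋ = 7, remainder 2
⌊7/2⌋ = 3, remainder 1
⌊2/1⌋ = 2, remainder 0

[42; 1, 1, 1, 7, 3, 2]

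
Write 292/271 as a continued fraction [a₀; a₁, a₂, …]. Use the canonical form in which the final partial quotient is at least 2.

[1; 12, 1, 9, 2]

292 ÷ 271 → quotient 1, remainder 21
271 ÷ 21 → quotient 12, remainder 19
21 ÷ 19 → quotient 1, remainder 2
19 ÷ 2 → quotient 9, remainder 1
2 ÷ 1 → quotient 2, remainder 0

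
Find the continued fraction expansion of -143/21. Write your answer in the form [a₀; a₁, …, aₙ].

-143 = -7·21 + 4, so a_0 = -7
21 = 5·4 + 1, so a_1 = 5
4 = 4·1 + 0, so a_2 = 4

[-7; 5, 4]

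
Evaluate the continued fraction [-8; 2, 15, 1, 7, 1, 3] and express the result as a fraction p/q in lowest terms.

Start with 3.
1 + 1/(3/1) = 1 + 1/3 = 4/3
7 + 1/(4/3) = 7 + 3/4 = 31/4
1 + 1/(31/4) = 1 + 4/31 = 35/31
15 + 1/(35/31) = 15 + 31/35 = 556/35
2 + 1/(556/35) = 2 + 35/556 = 1147/556
-8 + 1/(1147/556) = -8 + 556/1147 = -8620/1147

-8620/1147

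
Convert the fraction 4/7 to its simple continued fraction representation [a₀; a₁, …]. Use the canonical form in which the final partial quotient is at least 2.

⌊4/7⌋ = 0, remainder 4
⌊7/4⌋ = 1, remainder 3
⌊4/3⌋ = 1, remainder 1
⌊3/1⌋ = 3, remainder 0

[0; 1, 1, 3]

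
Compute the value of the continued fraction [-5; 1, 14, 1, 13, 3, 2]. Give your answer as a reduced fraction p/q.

Starting at the tail and folding back:
Start with 2.
3 + 1/(2/1) = 3 + 1/2 = 7/2
13 + 1/(7/2) = 13 + 2/7 = 93/7
1 + 1/(93/7) = 1 + 7/93 = 100/93
14 + 1/(100/93) = 14 + 93/100 = 1493/100
1 + 1/(1493/100) = 1 + 100/1493 = 1593/1493
-5 + 1/(1593/1493) = -5 + 1493/1593 = -6472/1593

-6472/1593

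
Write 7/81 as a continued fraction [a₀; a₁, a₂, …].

[0; 11, 1, 1, 3]

Run the Euclidean algorithm, recording each quotient:
7 ÷ 81 → quotient 0, remainder 7
81 ÷ 7 → quotient 11, remainder 4
7 ÷ 4 → quotient 1, remainder 3
4 ÷ 3 → quotient 1, remainder 1
3 ÷ 1 → quotient 3, remainder 0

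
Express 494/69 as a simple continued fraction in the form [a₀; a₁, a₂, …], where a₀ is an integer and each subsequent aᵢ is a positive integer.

⌊494/69⌋ = 7, remainder 11
⌊69/11⌋ = 6, remainder 3
⌊11/3⌋ = 3, remainder 2
⌊3/2⌋ = 1, remainder 1
⌊2/1⌋ = 2, remainder 0

[7; 6, 3, 1, 2]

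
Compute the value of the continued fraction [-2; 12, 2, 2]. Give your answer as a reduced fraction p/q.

Start with 2.
2 + 1/(2/1) = 2 + 1/2 = 5/2
12 + 1/(5/2) = 12 + 2/5 = 62/5
-2 + 1/(62/5) = -2 + 5/62 = -119/62

-119/62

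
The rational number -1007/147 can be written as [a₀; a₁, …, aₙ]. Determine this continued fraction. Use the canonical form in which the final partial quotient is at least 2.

[-7; 6, 1, 2, 7]

Repeatedly divide and take the remainder:
-1007 = -7·147 + 22, so a_0 = -7
147 = 6·22 + 15, so a_1 = 6
22 = 1·15 + 7, so a_2 = 1
15 = 2·7 + 1, so a_3 = 2
7 = 7·1 + 0, so a_4 = 7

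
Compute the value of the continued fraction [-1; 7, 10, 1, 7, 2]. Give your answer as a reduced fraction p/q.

Starting at the tail and folding back:
Start with 2.
7 + 1/(2/1) = 7 + 1/2 = 15/2
1 + 1/(15/2) = 1 + 2/15 = 17/15
10 + 1/(17/15) = 10 + 15/17 = 185/17
7 + 1/(185/17) = 7 + 17/185 = 1312/185
-1 + 1/(1312/185) = -1 + 185/1312 = -1127/1312

-1127/1312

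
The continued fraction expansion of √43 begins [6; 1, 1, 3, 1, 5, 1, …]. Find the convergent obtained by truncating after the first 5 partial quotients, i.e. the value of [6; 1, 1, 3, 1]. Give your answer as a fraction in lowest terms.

Start with 1.
3 + 1/(1/1) = 3 + 1/1 = 4/1
1 + 1/(4/1) = 1 + 1/4 = 5/4
1 + 1/(5/4) = 1 + 4/5 = 9/5
6 + 1/(9/5) = 6 + 5/9 = 59/9

59/9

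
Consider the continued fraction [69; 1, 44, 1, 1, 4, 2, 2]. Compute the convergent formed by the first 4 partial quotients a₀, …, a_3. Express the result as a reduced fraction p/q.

3219/46

Build up convergents one term at a time:
a_0 = 69: 69/1
a_1 = 1: 70/1
a_2 = 44: 3149/45
a_3 = 1: 3219/46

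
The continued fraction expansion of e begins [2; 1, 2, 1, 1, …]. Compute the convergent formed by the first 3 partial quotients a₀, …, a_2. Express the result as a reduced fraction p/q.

8/3

Compute successive convergents:
a_0 = 2: 2/1
a_1 = 1: 3/1
a_2 = 2: 8/3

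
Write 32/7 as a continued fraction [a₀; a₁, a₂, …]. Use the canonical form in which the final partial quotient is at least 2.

[4; 1, 1, 3]

⌊32/7⌋ = 4, remainder 4
⌊7/4⌋ = 1, remainder 3
⌊4/3⌋ = 1, remainder 1
⌊3/1⌋ = 3, remainder 0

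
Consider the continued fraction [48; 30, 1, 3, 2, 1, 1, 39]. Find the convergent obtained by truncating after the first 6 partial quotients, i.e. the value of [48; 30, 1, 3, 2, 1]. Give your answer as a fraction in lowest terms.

19213/400

Build up convergents one term at a time:
a_0 = 48: 48/1
a_1 = 30: 1441/30
a_2 = 1: 1489/31
a_3 = 3: 5908/123
a_4 = 2: 13305/277
a_5 = 1: 19213/400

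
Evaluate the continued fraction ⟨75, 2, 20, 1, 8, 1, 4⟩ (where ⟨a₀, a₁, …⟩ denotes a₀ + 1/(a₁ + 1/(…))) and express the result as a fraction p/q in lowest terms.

158299/2097

a_0 = 75: 75/1
a_1 = 2: 151/2
a_2 = 20: 3095/41
a_3 = 1: 3246/43
a_4 = 8: 29063/385
a_5 = 1: 32309/428
a_6 = 4: 158299/2097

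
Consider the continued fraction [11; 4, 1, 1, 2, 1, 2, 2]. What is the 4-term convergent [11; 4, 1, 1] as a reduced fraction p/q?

101/9

Start with 1.
1 + 1/(1/1) = 1 + 1/1 = 2/1
4 + 1/(2/1) = 4 + 1/2 = 9/2
11 + 1/(9/2) = 11 + 2/9 = 101/9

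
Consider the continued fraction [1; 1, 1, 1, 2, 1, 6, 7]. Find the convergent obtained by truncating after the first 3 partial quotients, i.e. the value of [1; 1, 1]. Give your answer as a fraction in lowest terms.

3/2

a_0 = 1: 1/1
a_1 = 1: 2/1
a_2 = 1: 3/2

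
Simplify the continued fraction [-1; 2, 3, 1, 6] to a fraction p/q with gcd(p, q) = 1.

Collapse the nested fraction from the inside out:
Start with 6.
1 + 1/(6/1) = 1 + 1/6 = 7/6
3 + 1/(7/6) = 3 + 6/7 = 27/7
2 + 1/(27/7) = 2 + 7/27 = 61/27
-1 + 1/(61/27) = -1 + 27/61 = -34/61

-34/61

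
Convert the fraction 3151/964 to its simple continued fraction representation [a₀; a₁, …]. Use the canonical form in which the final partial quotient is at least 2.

⌊3151/964⌋ = 3, remainder 259
⌊964/259⌋ = 3, remainder 187
⌊259/187⌋ = 1, remainder 72
⌊187/72⌋ = 2, remainder 43
⌊72/43⌋ = 1, remainder 29
⌊43/29⌋ = 1, remainder 14
⌊29/14⌋ = 2, remainder 1
⌊14/1⌋ = 14, remainder 0

[3; 3, 1, 2, 1, 1, 2, 14]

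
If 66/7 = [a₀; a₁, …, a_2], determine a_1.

2

66 ÷ 7 → quotient 9, remainder 3
7 ÷ 3 → quotient 2, remainder 1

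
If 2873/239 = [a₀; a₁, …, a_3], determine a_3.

⌊2873/239⌋ = 12, remainder 5
⌊239/5⌋ = 47, remainder 4
⌊5/4⌋ = 1, remainder 1
⌊4/1⌋ = 4, remainder 0

4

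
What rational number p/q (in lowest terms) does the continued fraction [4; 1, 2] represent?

14/3

Start with 2.
1 + 1/(2/1) = 1 + 1/2 = 3/2
4 + 1/(3/2) = 4 + 2/3 = 14/3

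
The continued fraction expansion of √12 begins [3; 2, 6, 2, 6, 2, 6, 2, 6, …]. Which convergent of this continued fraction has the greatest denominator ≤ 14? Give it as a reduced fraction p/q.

List convergents until the denominator exceeds the bound:
a_0 = 3: 3/1  (≤ bound)
a_1 = 2: 7/2  (≤ bound)
a_2 = 6: 45/13  (≤ bound)
a_3 = 2: 97/28  (> 14, stop)

45/13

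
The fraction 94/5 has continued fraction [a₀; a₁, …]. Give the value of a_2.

4

Apply division with remainder until the remainder is 0:
⌊94/5⌋ = 18, remainder 4
⌊5/4⌋ = 1, remainder 1
⌊4/1⌋ = 4, remainder 0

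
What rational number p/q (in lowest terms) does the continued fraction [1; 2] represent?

3/2

Collapse the nested fraction from the inside out:
Start with 2.
1 + 1/(2/1) = 1 + 1/2 = 3/2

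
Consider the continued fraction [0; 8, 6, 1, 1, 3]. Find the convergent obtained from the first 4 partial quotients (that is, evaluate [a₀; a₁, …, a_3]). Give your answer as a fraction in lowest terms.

7/57

Start with 1.
6 + 1/(1/1) = 6 + 1/1 = 7/1
8 + 1/(7/1) = 8 + 1/7 = 57/7
0 + 1/(57/7) = 0 + 7/57 = 7/57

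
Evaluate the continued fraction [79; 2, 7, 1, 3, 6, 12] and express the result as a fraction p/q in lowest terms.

399097/5022

a_0 = 79: 79/1
a_1 = 2: 159/2
a_2 = 7: 1192/15
a_3 = 1: 1351/17
a_4 = 3: 5245/66
a_5 = 6: 32821/413
a_6 = 12: 399097/5022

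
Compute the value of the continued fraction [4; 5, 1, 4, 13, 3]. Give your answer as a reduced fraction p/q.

4915/1178

a_0 = 4: 4/1
a_1 = 5: 21/5
a_2 = 1: 25/6
a_3 = 4: 121/29
a_4 = 13: 1598/383
a_5 = 3: 4915/1178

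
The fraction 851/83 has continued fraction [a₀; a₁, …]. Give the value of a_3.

20

Run the Euclidean algorithm, recording each quotient:
851 = 10·83 + 21, so a_0 = 10
83 = 3·21 + 20, so a_1 = 3
21 = 1·20 + 1, so a_2 = 1
20 = 20·1 + 0, so a_3 = 20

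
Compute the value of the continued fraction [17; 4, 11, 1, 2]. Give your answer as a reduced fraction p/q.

Start with 2.
1 + 1/(2/1) = 1 + 1/2 = 3/2
11 + 1/(3/2) = 11 + 2/3 = 35/3
4 + 1/(35/3) = 4 + 3/35 = 143/35
17 + 1/(143/35) = 17 + 35/143 = 2466/143

2466/143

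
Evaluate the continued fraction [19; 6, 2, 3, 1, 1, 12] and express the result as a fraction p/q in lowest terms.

a_0 = 19: 19/1
a_1 = 6: 115/6
a_2 = 2: 249/13
a_3 = 3: 862/45
a_4 = 1: 1111/58
a_5 = 1: 1973/103
a_6 = 12: 24787/1294

24787/1294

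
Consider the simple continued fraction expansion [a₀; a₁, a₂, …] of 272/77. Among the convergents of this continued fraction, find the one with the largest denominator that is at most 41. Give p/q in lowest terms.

List convergents until the denominator exceeds the bound:
a_0 = 3: 3/1  (≤ bound)
a_1 = 1: 4/1  (≤ bound)
a_2 = 1: 7/2  (≤ bound)
a_3 = 7: 53/15  (≤ bound)
a_4 = 5: 272/77  (> 41, stop)

53/15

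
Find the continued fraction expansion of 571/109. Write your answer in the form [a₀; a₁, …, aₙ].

[5; 4, 5, 5]

⌊571/109⌋ = 5, remainder 26
⌊109/26⌋ = 4, remainder 5
⌊26/5⌋ = 5, remainder 1
⌊5/1⌋ = 5, remainder 0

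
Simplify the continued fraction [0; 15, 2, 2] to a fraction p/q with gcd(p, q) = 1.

Collapse the nested fraction from the inside out:
Start with 2.
2 + 1/(2/1) = 2 + 1/2 = 5/2
15 + 1/(5/2) = 15 + 2/5 = 77/5
0 + 1/(77/5) = 0 + 5/77 = 5/77

5/77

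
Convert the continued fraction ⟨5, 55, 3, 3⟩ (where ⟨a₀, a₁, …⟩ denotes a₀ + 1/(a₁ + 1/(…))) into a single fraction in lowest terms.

a_0 = 5: 5/1
a_1 = 55: 276/55
a_2 = 3: 833/166
a_3 = 3: 2775/553

2775/553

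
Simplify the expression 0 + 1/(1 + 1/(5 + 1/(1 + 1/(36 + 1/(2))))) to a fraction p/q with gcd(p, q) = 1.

448/523

a_0 = 0: 0/1
a_1 = 1: 1/1
a_2 = 5: 5/6
a_3 = 1: 6/7
a_4 = 36: 221/258
a_5 = 2: 448/523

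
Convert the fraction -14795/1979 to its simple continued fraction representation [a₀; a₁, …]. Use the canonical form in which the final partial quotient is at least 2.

-14795 ÷ 1979 → quotient -8, remainder 1037
1979 ÷ 1037 → quotient 1, remainder 942
1037 ÷ 942 → quotient 1, remainder 95
942 ÷ 95 → quotient 9, remainder 87
95 ÷ 87 → quotient 1, remainder 8
87 ÷ 8 → quotient 10, remainder 7
8 ÷ 7 → quotient 1, remainder 1
7 ÷ 1 → quotient 7, remainder 0

[-8; 1, 1, 9, 1, 10, 1, 7]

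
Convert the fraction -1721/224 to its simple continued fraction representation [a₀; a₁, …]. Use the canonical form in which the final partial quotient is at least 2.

[-8; 3, 6, 2, 5]

Apply division with remainder until the remainder is 0:
-1721 ÷ 224 → quotient -8, remainder 71
224 ÷ 71 → quotient 3, remainder 11
71 ÷ 11 → quotient 6, remainder 5
11 ÷ 5 → quotient 2, remainder 1
5 ÷ 1 → quotient 5, remainder 0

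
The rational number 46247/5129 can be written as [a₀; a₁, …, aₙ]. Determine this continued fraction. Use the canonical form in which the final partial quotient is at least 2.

46247 = 9·5129 + 86, so a_0 = 9
5129 = 59·86 + 55, so a_1 = 59
86 = 1·55 + 31, so a_2 = 1
55 = 1·31 + 24, so a_3 = 1
31 = 1·24 + 7, so a_4 = 1
24 = 3·7 + 3, so a_5 = 3
7 = 2·3 + 1, so a_6 = 2
3 = 3·1 + 0, so a_7 = 3

[9; 59, 1, 1, 1, 3, 2, 3]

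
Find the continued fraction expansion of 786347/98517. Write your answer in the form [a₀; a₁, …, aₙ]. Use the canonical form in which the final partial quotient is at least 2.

Apply division with remainder until the remainder is 0:
786347 = 7·98517 + 96728, so a_0 = 7
98517 = 1·96728 + 1789, so a_1 = 1
96728 = 54·1789 + 122, so a_2 = 54
1789 = 14·122 + 81, so a_3 = 14
122 = 1·81 + 41, so a_4 = 1
81 = 1·41 + 40, so a_5 = 1
41 = 1·40 + 1, so a_6 = 1
40 = 40·1 + 0, so a_7 = 40

[7; 1, 54, 14, 1, 1, 1, 40]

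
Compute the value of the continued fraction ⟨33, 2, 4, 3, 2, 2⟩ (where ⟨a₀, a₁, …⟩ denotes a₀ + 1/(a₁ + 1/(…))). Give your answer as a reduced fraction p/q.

Start with 2.
2 + 1/(2/1) = 2 + 1/2 = 5/2
3 + 1/(5/2) = 3 + 2/5 = 17/5
4 + 1/(17/5) = 4 + 5/17 = 73/17
2 + 1/(73/17) = 2 + 17/73 = 163/73
33 + 1/(163/73) = 33 + 73/163 = 5452/163

5452/163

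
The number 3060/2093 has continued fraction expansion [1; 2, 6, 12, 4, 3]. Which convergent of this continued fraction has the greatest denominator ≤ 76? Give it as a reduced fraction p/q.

a_0 = 1: 1/1  (≤ bound)
a_1 = 2: 3/2  (≤ bound)
a_2 = 6: 19/13  (≤ bound)
a_3 = 12: 231/158  (> 76, stop)

19/13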